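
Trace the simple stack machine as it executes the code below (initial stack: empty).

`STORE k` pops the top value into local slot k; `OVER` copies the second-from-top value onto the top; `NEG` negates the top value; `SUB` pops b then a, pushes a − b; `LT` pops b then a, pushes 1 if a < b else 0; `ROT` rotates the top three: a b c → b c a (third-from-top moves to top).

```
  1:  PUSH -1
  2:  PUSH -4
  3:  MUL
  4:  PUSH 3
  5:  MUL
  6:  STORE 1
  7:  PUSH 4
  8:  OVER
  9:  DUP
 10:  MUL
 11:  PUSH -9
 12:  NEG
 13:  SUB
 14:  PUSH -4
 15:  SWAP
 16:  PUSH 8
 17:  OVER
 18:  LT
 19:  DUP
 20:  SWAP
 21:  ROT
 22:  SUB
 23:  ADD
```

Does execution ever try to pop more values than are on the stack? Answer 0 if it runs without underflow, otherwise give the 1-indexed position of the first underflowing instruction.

8

PUSH -1  -1
PUSH -4  -1 -4
MUL      4
PUSH 3   4 3
MUL      12
STORE 1  (empty)
PUSH 4   4
OVER  — needs 2 operands, stack has 1 → underflow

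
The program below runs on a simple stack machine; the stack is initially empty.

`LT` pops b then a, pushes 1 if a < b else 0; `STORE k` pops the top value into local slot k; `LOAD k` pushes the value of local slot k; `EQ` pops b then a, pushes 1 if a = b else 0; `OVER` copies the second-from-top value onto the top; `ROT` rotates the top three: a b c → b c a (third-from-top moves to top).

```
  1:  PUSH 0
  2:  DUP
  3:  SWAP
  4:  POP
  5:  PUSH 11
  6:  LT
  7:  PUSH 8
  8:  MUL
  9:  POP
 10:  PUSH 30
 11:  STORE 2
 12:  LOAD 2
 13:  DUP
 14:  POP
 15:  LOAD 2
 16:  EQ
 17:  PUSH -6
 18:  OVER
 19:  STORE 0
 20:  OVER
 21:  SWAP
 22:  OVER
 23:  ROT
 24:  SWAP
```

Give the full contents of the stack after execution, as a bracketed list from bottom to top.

PUSH 0  → [0]
DUP     → [0, 0]
SWAP    → [0, 0]
POP     → [0]
PUSH 11 → [0, 11]
LT      → [1]
PUSH 8  → [1, 8]
MUL     → [8]
POP     → []
PUSH 30 → [30]
STORE 2 → []
LOAD 2  → [30]
DUP     → [30, 30]
POP     → [30]
LOAD 2  → [30, 30]
EQ      → [1]
PUSH -6 → [1, -6]
OVER    → [1, -6, 1]
STORE 0 → [1, -6]
OVER    → [1, -6, 1]
SWAP    → [1, 1, -6]
OVER    → [1, 1, -6, 1]
ROT     → [1, -6, 1, 1]
SWAP    → [1, -6, 1, 1]

[1, -6, 1, 1]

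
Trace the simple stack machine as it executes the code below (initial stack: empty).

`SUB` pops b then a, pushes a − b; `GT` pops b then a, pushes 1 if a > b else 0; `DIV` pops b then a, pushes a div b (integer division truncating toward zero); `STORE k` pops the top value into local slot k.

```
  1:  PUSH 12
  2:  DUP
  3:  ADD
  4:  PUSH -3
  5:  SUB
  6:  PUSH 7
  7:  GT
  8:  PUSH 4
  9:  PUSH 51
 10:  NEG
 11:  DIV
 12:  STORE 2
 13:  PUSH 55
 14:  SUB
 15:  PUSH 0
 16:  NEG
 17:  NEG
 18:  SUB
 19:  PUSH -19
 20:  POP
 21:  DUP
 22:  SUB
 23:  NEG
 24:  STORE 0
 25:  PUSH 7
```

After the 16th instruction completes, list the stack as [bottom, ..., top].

PUSH 12 -> [12]
DUP     -> [12, 12]
ADD     -> [24]
PUSH -3 -> [24, -3]
SUB     -> [27]
PUSH 7  -> [27, 7]
GT      -> [1]
PUSH 4  -> [1, 4]
PUSH 51 -> [1, 4, 51]
NEG     -> [1, 4, -51]
DIV     -> [1, 0]
STORE 2 -> [1]
PUSH 55 -> [1, 55]
SUB     -> [-54]
PUSH 0  -> [-54, 0]
NEG     -> [-54, 0]

[-54, 0]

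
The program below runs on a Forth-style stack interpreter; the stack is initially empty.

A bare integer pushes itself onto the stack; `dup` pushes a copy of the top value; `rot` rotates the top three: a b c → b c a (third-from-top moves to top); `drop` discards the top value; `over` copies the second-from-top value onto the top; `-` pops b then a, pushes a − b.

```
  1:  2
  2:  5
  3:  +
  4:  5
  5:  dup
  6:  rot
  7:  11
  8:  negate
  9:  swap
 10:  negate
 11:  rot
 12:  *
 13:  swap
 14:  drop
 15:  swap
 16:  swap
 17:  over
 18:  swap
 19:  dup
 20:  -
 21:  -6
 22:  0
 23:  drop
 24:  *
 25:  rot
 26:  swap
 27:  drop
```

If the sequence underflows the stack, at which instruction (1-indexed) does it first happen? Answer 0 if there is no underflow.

0

2       [2]
5       [2, 5]
+       [7]
5       [7, 5]
dup     [7, 5, 5]
rot     [5, 5, 7]
11      [5, 5, 7, 11]
negate  [5, 5, 7, -11]
swap    [5, 5, -11, 7]
negate  [5, 5, -11, -7]
rot     [5, -11, -7, 5]
*       [5, -11, -35]
swap    [5, -35, -11]
drop    [5, -35]
swap    [-35, 5]
swap    [5, -35]
over    [5, -35, 5]
swap    [5, 5, -35]
dup     [5, 5, -35, -35]
-       [5, 5, 0]
-6      [5, 5, 0, -6]
0       [5, 5, 0, -6, 0]
drop    [5, 5, 0, -6]
*       [5, 5, 0]
rot     [5, 0, 5]
swap    [5, 5, 0]
drop    [5, 5]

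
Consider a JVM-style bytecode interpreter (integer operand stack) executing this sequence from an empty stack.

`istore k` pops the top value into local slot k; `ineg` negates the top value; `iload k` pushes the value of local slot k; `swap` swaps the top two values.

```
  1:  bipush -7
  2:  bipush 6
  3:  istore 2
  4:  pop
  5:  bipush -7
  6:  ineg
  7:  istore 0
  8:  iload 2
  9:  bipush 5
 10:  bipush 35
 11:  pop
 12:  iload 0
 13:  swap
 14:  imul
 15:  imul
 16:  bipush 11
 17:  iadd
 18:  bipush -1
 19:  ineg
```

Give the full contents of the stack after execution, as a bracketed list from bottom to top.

[221, 1]

bipush -7 : -7
bipush 6  : -7 6
istore 2  : -7
pop       : (empty)
bipush -7 : -7
ineg      : 7
istore 0  : (empty)
iload 2   : 6
bipush 5  : 6 5
bipush 35 : 6 5 35
pop       : 6 5
iload 0   : 6 5 7
swap      : 6 7 5
imul      : 6 35
imul      : 210
bipush 11 : 210 11
iadd      : 221
bipush -1 : 221 -1
ineg      : 221 1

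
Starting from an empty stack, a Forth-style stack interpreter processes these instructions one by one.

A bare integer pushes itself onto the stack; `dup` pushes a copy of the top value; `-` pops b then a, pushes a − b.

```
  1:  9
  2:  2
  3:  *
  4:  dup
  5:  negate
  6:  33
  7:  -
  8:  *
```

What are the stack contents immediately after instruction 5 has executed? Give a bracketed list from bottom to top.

[18, -18]

9       9
2       9 2
*       18
dup     18 18
negate  18 -18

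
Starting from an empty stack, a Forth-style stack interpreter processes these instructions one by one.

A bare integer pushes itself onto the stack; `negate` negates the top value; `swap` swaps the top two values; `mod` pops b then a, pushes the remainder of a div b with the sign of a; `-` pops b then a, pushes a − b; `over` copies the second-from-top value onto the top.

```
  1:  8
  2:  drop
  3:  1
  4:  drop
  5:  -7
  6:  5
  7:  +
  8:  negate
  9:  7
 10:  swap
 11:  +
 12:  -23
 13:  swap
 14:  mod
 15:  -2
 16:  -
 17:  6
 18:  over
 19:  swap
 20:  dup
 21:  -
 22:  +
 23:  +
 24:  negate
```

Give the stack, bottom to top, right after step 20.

[-3, -3, 6, 6]

8      -> 8
drop   -> (empty)
1      -> 1
drop   -> (empty)
-7     -> -7
5      -> -7 5
+      -> -2
negate -> 2
7      -> 2 7
swap   -> 7 2
+      -> 9
-23    -> 9 -23
swap   -> -23 9
mod    -> -5
-2     -> -5 -2
-      -> -3
6      -> -3 6
over   -> -3 6 -3
swap   -> -3 -3 6
dup    -> -3 -3 6 6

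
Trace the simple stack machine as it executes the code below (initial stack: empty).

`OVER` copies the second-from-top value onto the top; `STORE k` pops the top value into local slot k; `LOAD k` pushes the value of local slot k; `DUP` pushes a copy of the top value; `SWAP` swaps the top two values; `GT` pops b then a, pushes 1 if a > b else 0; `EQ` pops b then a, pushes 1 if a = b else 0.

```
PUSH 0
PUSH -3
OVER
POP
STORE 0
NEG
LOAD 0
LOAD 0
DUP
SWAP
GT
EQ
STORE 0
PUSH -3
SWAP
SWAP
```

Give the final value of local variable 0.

PUSH 0  : [0]
PUSH -3 : [0, -3]
OVER    : [0, -3, 0]
POP     : [0, -3]
STORE 0 : [0]
NEG     : [0]
LOAD 0  : [0, -3]
LOAD 0  : [0, -3, -3]
DUP     : [0, -3, -3, -3]
SWAP    : [0, -3, -3, -3]
GT      : [0, -3, 0]
EQ      : [0, 0]
STORE 0 : [0]
PUSH -3 : [0, -3]
SWAP    : [-3, 0]
SWAP    : [0, -3]

0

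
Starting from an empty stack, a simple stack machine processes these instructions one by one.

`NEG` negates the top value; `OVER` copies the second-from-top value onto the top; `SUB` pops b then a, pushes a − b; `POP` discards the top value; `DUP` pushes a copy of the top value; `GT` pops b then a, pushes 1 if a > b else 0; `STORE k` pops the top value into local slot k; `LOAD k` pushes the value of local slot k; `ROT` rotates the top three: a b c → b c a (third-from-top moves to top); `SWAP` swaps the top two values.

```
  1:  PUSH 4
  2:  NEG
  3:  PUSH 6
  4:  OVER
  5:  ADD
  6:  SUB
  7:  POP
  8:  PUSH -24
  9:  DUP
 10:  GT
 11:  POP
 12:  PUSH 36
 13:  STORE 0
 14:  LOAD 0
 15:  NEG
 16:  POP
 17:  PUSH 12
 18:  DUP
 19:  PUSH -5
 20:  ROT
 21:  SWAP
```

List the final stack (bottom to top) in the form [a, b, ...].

PUSH 4   : [4]
NEG      : [-4]
PUSH 6   : [-4, 6]
OVER     : [-4, 6, -4]
ADD      : [-4, 2]
SUB      : [-6]
POP      : []
PUSH -24 : [-24]
DUP      : [-24, -24]
GT       : [0]
POP      : []
PUSH 36  : [36]
STORE 0  : []
LOAD 0   : [36]
NEG      : [-36]
POP      : []
PUSH 12  : [12]
DUP      : [12, 12]
PUSH -5  : [12, 12, -5]
ROT      : [12, -5, 12]
SWAP     : [12, 12, -5]

[12, 12, -5]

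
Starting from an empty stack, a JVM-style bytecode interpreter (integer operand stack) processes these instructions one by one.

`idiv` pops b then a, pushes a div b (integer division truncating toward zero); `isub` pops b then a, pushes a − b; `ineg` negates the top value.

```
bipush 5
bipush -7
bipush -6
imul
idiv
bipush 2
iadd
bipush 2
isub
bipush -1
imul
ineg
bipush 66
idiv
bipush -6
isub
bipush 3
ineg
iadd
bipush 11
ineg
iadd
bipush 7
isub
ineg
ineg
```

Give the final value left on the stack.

-15

bipush 5  : [5]
bipush -7 : [5, -7]
bipush -6 : [5, -7, -6]
imul      : [5, 42]
idiv      : [0]
bipush 2  : [0, 2]
iadd      : [2]
bipush 2  : [2, 2]
isub      : [0]
bipush -1 : [0, -1]
imul      : [0]
ineg      : [0]
bipush 66 : [0, 66]
idiv      : [0]
bipush -6 : [0, -6]
isub      : [6]
bipush 3  : [6, 3]
ineg      : [6, -3]
iadd      : [3]
bipush 11 : [3, 11]
ineg      : [3, -11]
iadd      : [-8]
bipush 7  : [-8, 7]
isub      : [-15]
ineg      : [15]
ineg      : [-15]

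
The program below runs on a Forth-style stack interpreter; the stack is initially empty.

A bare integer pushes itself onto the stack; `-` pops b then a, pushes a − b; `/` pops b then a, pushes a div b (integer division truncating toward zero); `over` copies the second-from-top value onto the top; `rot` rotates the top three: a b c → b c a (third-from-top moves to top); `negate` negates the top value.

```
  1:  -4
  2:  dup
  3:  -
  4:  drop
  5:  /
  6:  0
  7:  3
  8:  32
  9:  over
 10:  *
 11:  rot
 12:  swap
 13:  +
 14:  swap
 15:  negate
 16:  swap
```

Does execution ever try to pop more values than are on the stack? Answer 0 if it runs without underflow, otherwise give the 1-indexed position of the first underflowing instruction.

5

-4    [-4]
dup   [-4, -4]
-     [0]
drop  []
/  — needs 2 operands, stack has 0 → underflow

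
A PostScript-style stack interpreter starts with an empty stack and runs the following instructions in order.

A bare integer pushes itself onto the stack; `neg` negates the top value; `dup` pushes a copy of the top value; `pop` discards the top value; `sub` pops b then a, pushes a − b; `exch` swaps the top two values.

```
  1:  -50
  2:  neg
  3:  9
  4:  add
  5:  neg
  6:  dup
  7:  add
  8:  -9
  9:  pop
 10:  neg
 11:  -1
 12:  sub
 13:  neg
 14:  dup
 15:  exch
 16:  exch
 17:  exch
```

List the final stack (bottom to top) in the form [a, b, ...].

[-119, -119]

-50   [-50]
neg   [50]
9     [50, 9]
add   [59]
neg   [-59]
dup   [-59, -59]
add   [-118]
-9    [-118, -9]
pop   [-118]
neg   [118]
-1    [118, -1]
sub   [119]
neg   [-119]
dup   [-119, -119]
exch  [-119, -119]
exch  [-119, -119]
exch  [-119, -119]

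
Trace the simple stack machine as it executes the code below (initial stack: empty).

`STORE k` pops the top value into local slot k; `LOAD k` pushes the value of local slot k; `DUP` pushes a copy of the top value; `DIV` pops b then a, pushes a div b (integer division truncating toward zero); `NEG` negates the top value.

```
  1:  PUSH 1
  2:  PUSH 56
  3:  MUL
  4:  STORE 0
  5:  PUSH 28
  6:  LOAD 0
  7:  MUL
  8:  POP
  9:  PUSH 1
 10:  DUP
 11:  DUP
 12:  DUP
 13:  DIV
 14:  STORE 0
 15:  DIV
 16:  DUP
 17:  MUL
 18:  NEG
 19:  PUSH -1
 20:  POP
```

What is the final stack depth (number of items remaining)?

1

PUSH 1  : 1
PUSH 56 : 1 56
MUL     : 56
STORE 0 : (empty)
PUSH 28 : 28
LOAD 0  : 28 56
MUL     : 1568
POP     : (empty)
PUSH 1  : 1
DUP     : 1 1
DUP     : 1 1 1
DUP     : 1 1 1 1
DIV     : 1 1 1
STORE 0 : 1 1
DIV     : 1
DUP     : 1 1
MUL     : 1
NEG     : -1
PUSH -1 : -1 -1
POP     : -1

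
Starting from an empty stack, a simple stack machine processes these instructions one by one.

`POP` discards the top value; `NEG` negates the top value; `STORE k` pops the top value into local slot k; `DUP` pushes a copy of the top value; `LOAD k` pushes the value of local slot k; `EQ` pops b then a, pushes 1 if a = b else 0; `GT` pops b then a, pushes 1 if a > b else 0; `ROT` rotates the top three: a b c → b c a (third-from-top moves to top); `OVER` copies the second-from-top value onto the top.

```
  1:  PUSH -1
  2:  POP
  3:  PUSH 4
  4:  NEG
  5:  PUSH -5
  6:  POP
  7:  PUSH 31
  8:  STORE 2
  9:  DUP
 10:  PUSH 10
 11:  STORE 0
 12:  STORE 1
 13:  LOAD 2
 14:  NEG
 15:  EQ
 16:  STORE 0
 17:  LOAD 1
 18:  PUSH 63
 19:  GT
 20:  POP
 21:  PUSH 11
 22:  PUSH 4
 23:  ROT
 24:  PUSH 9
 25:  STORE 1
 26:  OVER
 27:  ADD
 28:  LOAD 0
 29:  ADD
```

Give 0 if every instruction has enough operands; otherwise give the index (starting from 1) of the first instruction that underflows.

PUSH -1 → [-1]
POP     → []
PUSH 4  → [4]
NEG     → [-4]
PUSH -5 → [-4, -5]
POP     → [-4]
PUSH 31 → [-4, 31]
STORE 2 → [-4]
DUP     → [-4, -4]
PUSH 10 → [-4, -4, 10]
STORE 0 → [-4, -4]
STORE 1 → [-4]
LOAD 2  → [-4, 31]
NEG     → [-4, -31]
EQ      → [0]
STORE 0 → []
LOAD 1  → [-4]
PUSH 63 → [-4, 63]
GT      → [0]
POP     → []
PUSH 11 → [11]
PUSH 4  → [11, 4]
ROT  — needs 3 operands, stack has 2 → underflow

23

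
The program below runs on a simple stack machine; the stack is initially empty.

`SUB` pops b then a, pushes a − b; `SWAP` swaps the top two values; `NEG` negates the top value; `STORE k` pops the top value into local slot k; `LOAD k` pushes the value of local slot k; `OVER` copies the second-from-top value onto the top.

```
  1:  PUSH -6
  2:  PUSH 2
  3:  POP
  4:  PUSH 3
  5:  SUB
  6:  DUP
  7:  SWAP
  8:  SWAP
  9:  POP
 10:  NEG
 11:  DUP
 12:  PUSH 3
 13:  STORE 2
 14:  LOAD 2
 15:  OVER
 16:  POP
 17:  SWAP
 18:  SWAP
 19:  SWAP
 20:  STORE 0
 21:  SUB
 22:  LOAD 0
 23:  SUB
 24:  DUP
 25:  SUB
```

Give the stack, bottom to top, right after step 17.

PUSH -6 : -6
PUSH 2  : -6 2
POP     : -6
PUSH 3  : -6 3
SUB     : -9
DUP     : -9 -9
SWAP    : -9 -9
SWAP    : -9 -9
POP     : -9
NEG     : 9
DUP     : 9 9
PUSH 3  : 9 9 3
STORE 2 : 9 9
LOAD 2  : 9 9 3
OVER    : 9 9 3 9
POP     : 9 9 3
SWAP    : 9 3 9

[9, 3, 9]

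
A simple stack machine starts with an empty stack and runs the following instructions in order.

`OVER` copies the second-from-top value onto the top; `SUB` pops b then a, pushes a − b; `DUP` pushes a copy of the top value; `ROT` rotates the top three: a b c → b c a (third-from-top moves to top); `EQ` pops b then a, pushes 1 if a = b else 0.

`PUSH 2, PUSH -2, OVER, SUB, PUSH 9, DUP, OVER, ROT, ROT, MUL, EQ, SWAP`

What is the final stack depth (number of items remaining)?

PUSH 2  -> [2]
PUSH -2 -> [2, -2]
OVER    -> [2, -2, 2]
SUB     -> [2, -4]
PUSH 9  -> [2, -4, 9]
DUP     -> [2, -4, 9, 9]
OVER    -> [2, -4, 9, 9, 9]
ROT     -> [2, -4, 9, 9, 9]
ROT     -> [2, -4, 9, 9, 9]
MUL     -> [2, -4, 9, 81]
EQ      -> [2, -4, 0]
SWAP    -> [2, 0, -4]

3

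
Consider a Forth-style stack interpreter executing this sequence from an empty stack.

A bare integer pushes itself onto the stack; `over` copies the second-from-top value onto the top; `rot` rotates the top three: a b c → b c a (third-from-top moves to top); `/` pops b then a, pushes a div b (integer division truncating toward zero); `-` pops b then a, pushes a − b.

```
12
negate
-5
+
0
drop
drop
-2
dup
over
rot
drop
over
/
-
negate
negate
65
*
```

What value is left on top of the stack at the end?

12     -> 12
negate -> -12
-5     -> -12 -5
+      -> -17
0      -> -17 0
drop   -> -17
drop   -> (empty)
-2     -> -2
dup    -> -2 -2
over   -> -2 -2 -2
rot    -> -2 -2 -2
drop   -> -2 -2
over   -> -2 -2 -2
/      -> -2 1
-      -> -3
negate -> 3
negate -> -3
65     -> -3 65
*      -> -195

-195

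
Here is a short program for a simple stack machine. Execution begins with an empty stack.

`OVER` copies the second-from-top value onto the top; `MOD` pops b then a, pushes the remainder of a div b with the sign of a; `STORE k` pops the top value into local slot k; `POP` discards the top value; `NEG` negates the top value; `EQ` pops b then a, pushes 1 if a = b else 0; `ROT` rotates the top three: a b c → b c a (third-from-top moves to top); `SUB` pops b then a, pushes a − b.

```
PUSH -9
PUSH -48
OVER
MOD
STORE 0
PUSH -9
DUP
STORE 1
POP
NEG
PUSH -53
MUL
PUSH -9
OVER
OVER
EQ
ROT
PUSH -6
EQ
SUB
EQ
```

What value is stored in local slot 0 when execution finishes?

-3

PUSH -9  -> -9
PUSH -48 -> -9 -48
OVER     -> -9 -48 -9
MOD      -> -9 -3
STORE 0  -> -9
PUSH -9  -> -9 -9
DUP      -> -9 -9 -9
STORE 1  -> -9 -9
POP      -> -9
NEG      -> 9
PUSH -53 -> 9 -53
MUL      -> -477
PUSH -9  -> -477 -9
OVER     -> -477 -9 -477
OVER     -> -477 -9 -477 -9
EQ       -> -477 -9 0
ROT      -> -9 0 -477
PUSH -6  -> -9 0 -477 -6
EQ       -> -9 0 0
SUB      -> -9 0
EQ       -> 0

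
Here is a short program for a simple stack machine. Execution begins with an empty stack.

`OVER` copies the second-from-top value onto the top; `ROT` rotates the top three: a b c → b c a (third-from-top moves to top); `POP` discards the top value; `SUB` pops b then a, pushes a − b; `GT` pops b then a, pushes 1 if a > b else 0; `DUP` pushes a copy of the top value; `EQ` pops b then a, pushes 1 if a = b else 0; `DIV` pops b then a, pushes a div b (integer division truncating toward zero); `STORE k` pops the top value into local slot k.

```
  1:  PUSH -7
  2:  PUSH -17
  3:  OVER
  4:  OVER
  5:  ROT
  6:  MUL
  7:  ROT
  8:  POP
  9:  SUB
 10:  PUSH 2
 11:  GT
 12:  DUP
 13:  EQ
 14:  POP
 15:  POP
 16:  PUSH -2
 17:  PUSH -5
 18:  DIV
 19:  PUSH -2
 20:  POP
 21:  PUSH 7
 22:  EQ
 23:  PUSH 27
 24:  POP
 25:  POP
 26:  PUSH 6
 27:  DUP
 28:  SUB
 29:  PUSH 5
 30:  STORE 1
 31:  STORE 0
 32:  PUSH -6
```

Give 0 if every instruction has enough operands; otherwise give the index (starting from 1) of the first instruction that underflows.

PUSH -7  : [-7]
PUSH -17 : [-7, -17]
OVER     : [-7, -17, -7]
OVER     : [-7, -17, -7, -17]
ROT      : [-7, -7, -17, -17]
MUL      : [-7, -7, 289]
ROT      : [-7, 289, -7]
POP      : [-7, 289]
SUB      : [-296]
PUSH 2   : [-296, 2]
GT       : [0]
DUP      : [0, 0]
EQ       : [1]
POP      : []
POP  — needs 1 operand, stack has 0 → underflow

15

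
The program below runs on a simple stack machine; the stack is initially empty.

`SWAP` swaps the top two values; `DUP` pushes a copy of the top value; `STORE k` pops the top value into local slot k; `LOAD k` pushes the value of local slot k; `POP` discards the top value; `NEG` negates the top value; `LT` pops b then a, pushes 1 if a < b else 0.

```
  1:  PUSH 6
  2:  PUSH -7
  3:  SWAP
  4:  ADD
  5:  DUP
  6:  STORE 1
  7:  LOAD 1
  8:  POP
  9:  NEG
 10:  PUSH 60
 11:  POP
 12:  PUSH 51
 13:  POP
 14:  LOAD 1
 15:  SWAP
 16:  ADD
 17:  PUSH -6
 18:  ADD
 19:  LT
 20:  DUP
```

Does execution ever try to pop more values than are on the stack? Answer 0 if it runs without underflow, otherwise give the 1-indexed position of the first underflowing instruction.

19

PUSH 6  → 6
PUSH -7 → 6 -7
SWAP    → -7 6
ADD     → -1
DUP     → -1 -1
STORE 1 → -1
LOAD 1  → -1 -1
POP     → -1
NEG     → 1
PUSH 60 → 1 60
POP     → 1
PUSH 51 → 1 51
POP     → 1
LOAD 1  → 1 -1
SWAP    → -1 1
ADD     → 0
PUSH -6 → 0 -6
ADD     → -6
LT  — needs 2 operands, stack has 1 → underflow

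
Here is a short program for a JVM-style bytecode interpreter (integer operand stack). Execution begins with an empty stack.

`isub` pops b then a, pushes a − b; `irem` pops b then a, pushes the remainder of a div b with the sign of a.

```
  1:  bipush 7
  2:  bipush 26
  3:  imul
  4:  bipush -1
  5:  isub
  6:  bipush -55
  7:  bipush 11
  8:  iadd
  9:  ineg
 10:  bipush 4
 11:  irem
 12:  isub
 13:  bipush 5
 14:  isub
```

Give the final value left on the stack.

bipush 7   → [7]
bipush 26  → [7, 26]
imul       → [182]
bipush -1  → [182, -1]
isub       → [183]
bipush -55 → [183, -55]
bipush 11  → [183, -55, 11]
iadd       → [183, -44]
ineg       → [183, 44]
bipush 4   → [183, 44, 4]
irem       → [183, 0]
isub       → [183]
bipush 5   → [183, 5]
isub       → [178]

178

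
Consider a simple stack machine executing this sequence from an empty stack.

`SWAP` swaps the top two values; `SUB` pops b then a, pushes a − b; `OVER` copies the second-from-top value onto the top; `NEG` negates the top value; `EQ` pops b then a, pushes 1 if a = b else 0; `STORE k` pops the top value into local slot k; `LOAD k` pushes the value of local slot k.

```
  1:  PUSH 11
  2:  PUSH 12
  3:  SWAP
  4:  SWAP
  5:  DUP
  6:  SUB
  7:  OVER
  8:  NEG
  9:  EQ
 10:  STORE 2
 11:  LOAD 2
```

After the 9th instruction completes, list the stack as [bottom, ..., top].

[11, 0]

PUSH 11 → 11
PUSH 12 → 11 12
SWAP    → 12 11
SWAP    → 11 12
DUP     → 11 12 12
SUB     → 11 0
OVER    → 11 0 11
NEG     → 11 0 -11
EQ      → 11 0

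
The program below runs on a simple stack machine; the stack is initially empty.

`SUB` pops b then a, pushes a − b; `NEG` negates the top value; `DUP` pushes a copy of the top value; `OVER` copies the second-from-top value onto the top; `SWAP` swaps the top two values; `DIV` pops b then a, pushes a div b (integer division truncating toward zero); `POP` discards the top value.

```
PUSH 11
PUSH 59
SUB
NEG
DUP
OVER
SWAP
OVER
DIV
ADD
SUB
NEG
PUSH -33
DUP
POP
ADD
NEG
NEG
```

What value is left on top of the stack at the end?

PUSH 11  → 11
PUSH 59  → 11 59
SUB      → -48
NEG      → 48
DUP      → 48 48
OVER     → 48 48 48
SWAP     → 48 48 48
OVER     → 48 48 48 48
DIV      → 48 48 1
ADD      → 48 49
SUB      → -1
NEG      → 1
PUSH -33 → 1 -33
DUP      → 1 -33 -33
POP      → 1 -33
ADD      → -32
NEG      → 32
NEG      → -32

-32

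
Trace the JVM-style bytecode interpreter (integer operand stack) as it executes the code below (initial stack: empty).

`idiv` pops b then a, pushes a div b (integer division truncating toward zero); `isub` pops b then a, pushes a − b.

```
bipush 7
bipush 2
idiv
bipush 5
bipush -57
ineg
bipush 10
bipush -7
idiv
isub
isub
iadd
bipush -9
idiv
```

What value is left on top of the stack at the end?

bipush 7   : 7
bipush 2   : 7 2
idiv       : 3
bipush 5   : 3 5
bipush -57 : 3 5 -57
ineg       : 3 5 57
bipush 10  : 3 5 57 10
bipush -7  : 3 5 57 10 -7
idiv       : 3 5 57 -1
isub       : 3 5 58
isub       : 3 -53
iadd       : -50
bipush -9  : -50 -9
idiv       : 5

5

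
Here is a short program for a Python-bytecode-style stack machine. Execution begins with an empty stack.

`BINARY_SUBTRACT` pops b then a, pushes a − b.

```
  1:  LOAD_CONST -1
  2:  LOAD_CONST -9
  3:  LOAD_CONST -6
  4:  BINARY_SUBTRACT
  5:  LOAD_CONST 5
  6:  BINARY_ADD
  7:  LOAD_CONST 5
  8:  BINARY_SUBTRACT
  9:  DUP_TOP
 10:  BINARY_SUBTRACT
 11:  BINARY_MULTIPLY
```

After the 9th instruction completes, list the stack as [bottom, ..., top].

[-1, -3, -3]

LOAD_CONST -1   → [-1]
LOAD_CONST -9   → [-1, -9]
LOAD_CONST -6   → [-1, -9, -6]
BINARY_SUBTRACT → [-1, -3]
LOAD_CONST 5    → [-1, -3, 5]
BINARY_ADD      → [-1, 2]
LOAD_CONST 5    → [-1, 2, 5]
BINARY_SUBTRACT → [-1, -3]
DUP_TOP         → [-1, -3, -3]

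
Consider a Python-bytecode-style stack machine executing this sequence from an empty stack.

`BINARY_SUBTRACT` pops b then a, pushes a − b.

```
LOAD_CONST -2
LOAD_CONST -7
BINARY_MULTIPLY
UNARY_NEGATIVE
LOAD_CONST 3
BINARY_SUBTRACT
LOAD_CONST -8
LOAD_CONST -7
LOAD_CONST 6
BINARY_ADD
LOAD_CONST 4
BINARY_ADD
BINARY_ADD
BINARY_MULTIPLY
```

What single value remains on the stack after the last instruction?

LOAD_CONST -2   : -2
LOAD_CONST -7   : -2 -7
BINARY_MULTIPLY : 14
UNARY_NEGATIVE  : -14
LOAD_CONST 3    : -14 3
BINARY_SUBTRACT : -17
LOAD_CONST -8   : -17 -8
LOAD_CONST -7   : -17 -8 -7
LOAD_CONST 6    : -17 -8 -7 6
BINARY_ADD      : -17 -8 -1
LOAD_CONST 4    : -17 -8 -1 4
BINARY_ADD      : -17 -8 3
BINARY_ADD      : -17 -5
BINARY_MULTIPLY : 85

85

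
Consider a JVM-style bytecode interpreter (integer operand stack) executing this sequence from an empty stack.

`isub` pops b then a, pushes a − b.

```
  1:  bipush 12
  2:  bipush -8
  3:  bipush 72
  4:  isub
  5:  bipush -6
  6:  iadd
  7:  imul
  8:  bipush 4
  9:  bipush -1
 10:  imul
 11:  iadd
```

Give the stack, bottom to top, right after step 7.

bipush 12  12
bipush -8  12 -8
bipush 72  12 -8 72
isub       12 -80
bipush -6  12 -80 -6
iadd       12 -86
imul       -1032

[-1032]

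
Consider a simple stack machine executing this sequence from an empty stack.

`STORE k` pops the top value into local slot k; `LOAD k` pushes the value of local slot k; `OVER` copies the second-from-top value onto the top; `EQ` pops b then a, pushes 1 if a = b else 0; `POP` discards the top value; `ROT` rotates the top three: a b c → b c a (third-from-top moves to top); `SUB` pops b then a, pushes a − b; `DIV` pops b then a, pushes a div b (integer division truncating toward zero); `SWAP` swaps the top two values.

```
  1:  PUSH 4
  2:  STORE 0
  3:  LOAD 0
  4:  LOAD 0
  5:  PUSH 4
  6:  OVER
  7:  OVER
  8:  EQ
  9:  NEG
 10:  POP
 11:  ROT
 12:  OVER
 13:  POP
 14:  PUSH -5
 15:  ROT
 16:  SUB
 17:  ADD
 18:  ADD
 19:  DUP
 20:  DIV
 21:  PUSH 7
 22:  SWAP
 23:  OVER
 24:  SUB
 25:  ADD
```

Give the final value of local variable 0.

PUSH 4   [4]
STORE 0  []
LOAD 0   [4]
LOAD 0   [4, 4]
PUSH 4   [4, 4, 4]
OVER     [4, 4, 4, 4]
OVER     [4, 4, 4, 4, 4]
EQ       [4, 4, 4, 1]
NEG      [4, 4, 4, -1]
POP      [4, 4, 4]
ROT      [4, 4, 4]
OVER     [4, 4, 4, 4]
POP      [4, 4, 4]
PUSH -5  [4, 4, 4, -5]
ROT      [4, 4, -5, 4]
SUB      [4, 4, -9]
ADD      [4, -5]
ADD      [-1]
DUP      [-1, -1]
DIV      [1]
PUSH 7   [1, 7]
SWAP     [7, 1]
OVER     [7, 1, 7]
SUB      [7, -6]
ADD      [1]

4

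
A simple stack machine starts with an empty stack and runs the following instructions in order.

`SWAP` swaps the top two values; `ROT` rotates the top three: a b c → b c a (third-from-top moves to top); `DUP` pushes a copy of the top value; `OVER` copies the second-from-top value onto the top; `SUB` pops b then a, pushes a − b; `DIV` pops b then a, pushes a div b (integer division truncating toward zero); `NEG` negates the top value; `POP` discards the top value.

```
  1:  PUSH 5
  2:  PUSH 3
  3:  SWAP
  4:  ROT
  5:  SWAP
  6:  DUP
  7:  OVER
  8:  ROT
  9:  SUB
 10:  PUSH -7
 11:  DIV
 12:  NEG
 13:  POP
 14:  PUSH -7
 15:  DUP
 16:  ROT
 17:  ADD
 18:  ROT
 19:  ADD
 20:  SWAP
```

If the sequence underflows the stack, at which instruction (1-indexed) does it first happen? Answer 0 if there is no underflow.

4

PUSH 5  [5]
PUSH 3  [5, 3]
SWAP    [3, 5]
ROT  — needs 3 operands, stack has 2 → underflow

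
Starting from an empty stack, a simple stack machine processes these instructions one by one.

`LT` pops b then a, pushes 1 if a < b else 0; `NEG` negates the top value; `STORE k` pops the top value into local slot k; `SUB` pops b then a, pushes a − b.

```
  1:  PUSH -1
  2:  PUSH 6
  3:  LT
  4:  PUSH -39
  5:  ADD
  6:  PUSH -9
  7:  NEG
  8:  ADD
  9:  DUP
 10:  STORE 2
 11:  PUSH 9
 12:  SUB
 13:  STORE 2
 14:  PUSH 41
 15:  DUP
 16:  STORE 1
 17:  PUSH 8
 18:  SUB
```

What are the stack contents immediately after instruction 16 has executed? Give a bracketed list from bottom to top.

PUSH -1   [-1]
PUSH 6    [-1, 6]
LT        [1]
PUSH -39  [1, -39]
ADD       [-38]
PUSH -9   [-38, -9]
NEG       [-38, 9]
ADD       [-29]
DUP       [-29, -29]
STORE 2   [-29]
PUSH 9    [-29, 9]
SUB       [-38]
STORE 2   []
PUSH 41   [41]
DUP       [41, 41]
STORE 1   [41]

[41]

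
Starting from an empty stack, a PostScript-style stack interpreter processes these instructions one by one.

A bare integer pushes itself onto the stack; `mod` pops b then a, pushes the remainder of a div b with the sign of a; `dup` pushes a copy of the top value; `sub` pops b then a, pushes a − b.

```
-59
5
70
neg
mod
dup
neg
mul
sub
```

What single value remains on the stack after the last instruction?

-59 : -59
5   : -59 5
70  : -59 5 70
neg : -59 5 -70
mod : -59 5
dup : -59 5 5
neg : -59 5 -5
mul : -59 -25
sub : -34

-34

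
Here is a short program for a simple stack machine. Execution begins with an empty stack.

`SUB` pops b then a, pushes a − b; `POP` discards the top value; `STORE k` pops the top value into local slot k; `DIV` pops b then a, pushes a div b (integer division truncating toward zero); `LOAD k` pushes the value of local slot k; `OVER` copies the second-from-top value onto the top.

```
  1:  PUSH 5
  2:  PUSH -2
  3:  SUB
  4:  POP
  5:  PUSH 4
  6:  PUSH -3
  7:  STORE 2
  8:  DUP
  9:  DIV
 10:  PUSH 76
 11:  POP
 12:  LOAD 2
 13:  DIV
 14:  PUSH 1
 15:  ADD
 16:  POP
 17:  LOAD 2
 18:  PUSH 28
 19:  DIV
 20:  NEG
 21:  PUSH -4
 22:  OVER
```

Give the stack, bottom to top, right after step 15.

[1]

PUSH 5  -> 5
PUSH -2 -> 5 -2
SUB     -> 7
POP     -> (empty)
PUSH 4  -> 4
PUSH -3 -> 4 -3
STORE 2 -> 4
DUP     -> 4 4
DIV     -> 1
PUSH 76 -> 1 76
POP     -> 1
LOAD 2  -> 1 -3
DIV     -> 0
PUSH 1  -> 0 1
ADD     -> 1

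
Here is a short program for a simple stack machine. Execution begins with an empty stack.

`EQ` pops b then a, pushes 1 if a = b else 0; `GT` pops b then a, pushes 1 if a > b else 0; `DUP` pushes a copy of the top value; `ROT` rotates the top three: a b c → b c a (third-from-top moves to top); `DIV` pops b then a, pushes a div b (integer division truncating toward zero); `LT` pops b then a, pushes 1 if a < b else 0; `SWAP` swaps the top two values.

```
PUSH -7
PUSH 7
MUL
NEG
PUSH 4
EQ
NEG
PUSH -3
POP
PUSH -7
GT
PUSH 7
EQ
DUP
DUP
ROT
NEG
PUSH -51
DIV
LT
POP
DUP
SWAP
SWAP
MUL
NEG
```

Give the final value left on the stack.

PUSH -7  → -7
PUSH 7   → -7 7
MUL      → -49
NEG      → 49
PUSH 4   → 49 4
EQ       → 0
NEG      → 0
PUSH -3  → 0 -3
POP      → 0
PUSH -7  → 0 -7
GT       → 1
PUSH 7   → 1 7
EQ       → 0
DUP      → 0 0
DUP      → 0 0 0
ROT      → 0 0 0
NEG      → 0 0 0
PUSH -51 → 0 0 0 -51
DIV      → 0 0 0
LT       → 0 0
POP      → 0
DUP      → 0 0
SWAP     → 0 0
SWAP     → 0 0
MUL      → 0
NEG      → 0

0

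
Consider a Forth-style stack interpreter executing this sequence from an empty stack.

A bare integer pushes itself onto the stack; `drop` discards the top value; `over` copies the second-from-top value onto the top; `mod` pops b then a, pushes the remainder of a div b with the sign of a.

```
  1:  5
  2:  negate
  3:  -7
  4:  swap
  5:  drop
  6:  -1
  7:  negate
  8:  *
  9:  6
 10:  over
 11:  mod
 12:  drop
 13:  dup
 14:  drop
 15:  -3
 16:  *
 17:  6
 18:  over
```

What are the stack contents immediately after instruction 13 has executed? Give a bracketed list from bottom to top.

[-7, -7]

5       5
negate  -5
-7      -5 -7
swap    -7 -5
drop    -7
-1      -7 -1
negate  -7 1
*       -7
6       -7 6
over    -7 6 -7
mod     -7 6
drop    -7
dup     -7 -7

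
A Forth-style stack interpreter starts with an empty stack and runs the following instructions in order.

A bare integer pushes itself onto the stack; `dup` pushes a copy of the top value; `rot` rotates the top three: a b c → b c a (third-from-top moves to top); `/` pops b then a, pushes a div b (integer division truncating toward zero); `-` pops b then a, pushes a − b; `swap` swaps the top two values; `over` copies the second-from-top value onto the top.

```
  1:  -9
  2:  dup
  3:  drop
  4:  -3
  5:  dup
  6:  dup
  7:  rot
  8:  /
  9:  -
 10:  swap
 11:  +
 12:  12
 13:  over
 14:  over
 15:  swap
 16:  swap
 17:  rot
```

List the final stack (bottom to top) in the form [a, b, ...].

-9   : -9
dup  : -9 -9
drop : -9
-3   : -9 -3
dup  : -9 -3 -3
dup  : -9 -3 -3 -3
rot  : -9 -3 -3 -3
/    : -9 -3 1
-    : -9 -4
swap : -4 -9
+    : -13
12   : -13 12
over : -13 12 -13
over : -13 12 -13 12
swap : -13 12 12 -13
swap : -13 12 -13 12
rot  : -13 -13 12 12

[-13, -13, 12, 12]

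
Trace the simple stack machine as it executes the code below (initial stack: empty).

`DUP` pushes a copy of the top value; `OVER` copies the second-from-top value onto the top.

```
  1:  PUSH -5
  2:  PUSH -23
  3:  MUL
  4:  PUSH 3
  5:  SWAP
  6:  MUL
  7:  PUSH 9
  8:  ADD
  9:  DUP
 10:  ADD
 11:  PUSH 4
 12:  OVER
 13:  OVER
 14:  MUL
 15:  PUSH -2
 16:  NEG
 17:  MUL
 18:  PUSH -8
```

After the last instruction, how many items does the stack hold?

4

PUSH -5  : [-5]
PUSH -23 : [-5, -23]
MUL      : [115]
PUSH 3   : [115, 3]
SWAP     : [3, 115]
MUL      : [345]
PUSH 9   : [345, 9]
ADD      : [354]
DUP      : [354, 354]
ADD      : [708]
PUSH 4   : [708, 4]
OVER     : [708, 4, 708]
OVER     : [708, 4, 708, 4]
MUL      : [708, 4, 2832]
PUSH -2  : [708, 4, 2832, -2]
NEG      : [708, 4, 2832, 2]
MUL      : [708, 4, 5664]
PUSH -8  : [708, 4, 5664, -8]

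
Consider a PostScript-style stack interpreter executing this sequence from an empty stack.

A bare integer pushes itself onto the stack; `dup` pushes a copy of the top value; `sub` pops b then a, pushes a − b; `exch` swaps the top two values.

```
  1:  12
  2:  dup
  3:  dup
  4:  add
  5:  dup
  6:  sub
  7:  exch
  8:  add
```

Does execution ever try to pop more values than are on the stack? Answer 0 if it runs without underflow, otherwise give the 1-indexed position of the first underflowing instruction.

12   -> [12]
dup  -> [12, 12]
dup  -> [12, 12, 12]
add  -> [12, 24]
dup  -> [12, 24, 24]
sub  -> [12, 0]
exch -> [0, 12]
add  -> [12]

0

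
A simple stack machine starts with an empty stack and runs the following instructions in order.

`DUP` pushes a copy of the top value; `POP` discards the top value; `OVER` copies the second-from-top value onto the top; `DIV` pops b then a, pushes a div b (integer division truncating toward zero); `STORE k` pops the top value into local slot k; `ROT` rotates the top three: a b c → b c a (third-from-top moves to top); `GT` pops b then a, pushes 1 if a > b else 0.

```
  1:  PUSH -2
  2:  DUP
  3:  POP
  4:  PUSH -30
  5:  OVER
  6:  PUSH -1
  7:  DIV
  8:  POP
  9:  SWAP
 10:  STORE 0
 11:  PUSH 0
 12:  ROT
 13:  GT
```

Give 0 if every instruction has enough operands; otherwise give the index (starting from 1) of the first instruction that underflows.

12

PUSH -2  : -2
DUP      : -2 -2
POP      : -2
PUSH -30 : -2 -30
OVER     : -2 -30 -2
PUSH -1  : -2 -30 -2 -1
DIV      : -2 -30 2
POP      : -2 -30
SWAP     : -30 -2
STORE 0  : -30
PUSH 0   : -30 0
ROT  — needs 3 operands, stack has 2 → underflow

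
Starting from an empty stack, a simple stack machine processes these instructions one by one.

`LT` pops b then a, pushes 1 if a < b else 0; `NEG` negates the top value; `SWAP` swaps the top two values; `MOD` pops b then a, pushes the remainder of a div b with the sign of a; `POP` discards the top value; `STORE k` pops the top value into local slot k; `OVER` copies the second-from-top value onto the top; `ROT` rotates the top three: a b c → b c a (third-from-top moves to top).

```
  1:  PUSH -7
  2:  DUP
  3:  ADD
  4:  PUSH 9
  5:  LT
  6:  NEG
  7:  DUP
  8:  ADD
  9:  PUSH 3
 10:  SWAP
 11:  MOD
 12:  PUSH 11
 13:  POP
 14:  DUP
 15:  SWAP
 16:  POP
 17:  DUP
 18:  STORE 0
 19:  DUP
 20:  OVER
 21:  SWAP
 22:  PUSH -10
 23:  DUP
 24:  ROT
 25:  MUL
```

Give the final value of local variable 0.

PUSH -7   [-7]
DUP       [-7, -7]
ADD       [-14]
PUSH 9    [-14, 9]
LT        [1]
NEG       [-1]
DUP       [-1, -1]
ADD       [-2]
PUSH 3    [-2, 3]
SWAP      [3, -2]
MOD       [1]
PUSH 11   [1, 11]
POP       [1]
DUP       [1, 1]
SWAP      [1, 1]
POP       [1]
DUP       [1, 1]
STORE 0   [1]
DUP       [1, 1]
OVER      [1, 1, 1]
SWAP      [1, 1, 1]
PUSH -10  [1, 1, 1, -10]
DUP       [1, 1, 1, -10, -10]
ROT       [1, 1, -10, -10, 1]
MUL       [1, 1, -10, -10]

1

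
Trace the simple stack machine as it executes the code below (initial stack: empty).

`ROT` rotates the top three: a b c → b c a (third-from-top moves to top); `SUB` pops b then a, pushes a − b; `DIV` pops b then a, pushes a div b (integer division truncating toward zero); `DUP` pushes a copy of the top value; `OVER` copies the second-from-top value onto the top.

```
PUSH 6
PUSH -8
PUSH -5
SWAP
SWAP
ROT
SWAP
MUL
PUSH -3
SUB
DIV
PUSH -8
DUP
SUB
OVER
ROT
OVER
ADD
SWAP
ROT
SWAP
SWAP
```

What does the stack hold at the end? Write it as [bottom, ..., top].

PUSH 6  -> 6
PUSH -8 -> 6 -8
PUSH -5 -> 6 -8 -5
SWAP    -> 6 -5 -8
SWAP    -> 6 -8 -5
ROT     -> -8 -5 6
SWAP    -> -8 6 -5
MUL     -> -8 -30
PUSH -3 -> -8 -30 -3
SUB     -> -8 -27
DIV     -> 0
PUSH -8 -> 0 -8
DUP     -> 0 -8 -8
SUB     -> 0 0
OVER    -> 0 0 0
ROT     -> 0 0 0
OVER    -> 0 0 0 0
ADD     -> 0 0 0
SWAP    -> 0 0 0
ROT     -> 0 0 0
SWAP    -> 0 0 0
SWAP    -> 0 0 0

[0, 0, 0]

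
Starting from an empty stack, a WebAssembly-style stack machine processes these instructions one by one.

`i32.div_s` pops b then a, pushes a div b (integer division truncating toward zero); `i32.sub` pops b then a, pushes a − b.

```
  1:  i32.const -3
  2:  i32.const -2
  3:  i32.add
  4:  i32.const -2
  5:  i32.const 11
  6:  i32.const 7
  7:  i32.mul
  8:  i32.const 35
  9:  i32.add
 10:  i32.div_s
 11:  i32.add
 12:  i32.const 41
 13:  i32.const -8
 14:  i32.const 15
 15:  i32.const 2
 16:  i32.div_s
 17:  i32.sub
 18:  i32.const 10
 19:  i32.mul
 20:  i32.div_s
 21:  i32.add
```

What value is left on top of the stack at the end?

-5

i32.const -3  [-3]
i32.const -2  [-3, -2]
i32.add       [-5]
i32.const -2  [-5, -2]
i32.const 11  [-5, -2, 11]
i32.const 7   [-5, -2, 11, 7]
i32.mul       [-5, -2, 77]
i32.const 35  [-5, -2, 77, 35]
i32.add       [-5, -2, 112]
i32.div_s     [-5, 0]
i32.add       [-5]
i32.const 41  [-5, 41]
i32.const -8  [-5, 41, -8]
i32.const 15  [-5, 41, -8, 15]
i32.const 2   [-5, 41, -8, 15, 2]
i32.div_s     [-5, 41, -8, 7]
i32.sub       [-5, 41, -15]
i32.const 10  [-5, 41, -15, 10]
i32.mul       [-5, 41, -150]
i32.div_s     [-5, 0]
i32.add       [-5]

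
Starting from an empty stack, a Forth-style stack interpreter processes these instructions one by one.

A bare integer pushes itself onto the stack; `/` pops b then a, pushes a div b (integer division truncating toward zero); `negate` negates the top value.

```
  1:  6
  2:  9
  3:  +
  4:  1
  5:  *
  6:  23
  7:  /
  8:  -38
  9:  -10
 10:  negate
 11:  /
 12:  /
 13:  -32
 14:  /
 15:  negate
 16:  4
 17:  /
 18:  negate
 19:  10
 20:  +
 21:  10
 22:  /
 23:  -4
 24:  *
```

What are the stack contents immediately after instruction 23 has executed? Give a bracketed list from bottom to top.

6       6
9       6 9
+       15
1       15 1
*       15
23      15 23
/       0
-38     0 -38
-10     0 -38 -10
negate  0 -38 10
/       0 -3
/       0
-32     0 -32
/       0
negate  0
4       0 4
/       0
negate  0
10      0 10
+       10
10      10 10
/       1
-4      1 -4

[1, -4]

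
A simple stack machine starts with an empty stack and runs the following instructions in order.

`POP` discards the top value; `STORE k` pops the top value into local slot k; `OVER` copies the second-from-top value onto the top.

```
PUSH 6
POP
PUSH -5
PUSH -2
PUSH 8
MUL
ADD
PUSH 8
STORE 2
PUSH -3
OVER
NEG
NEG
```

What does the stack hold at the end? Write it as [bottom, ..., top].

PUSH 6  → 6
POP     → (empty)
PUSH -5 → -5
PUSH -2 → -5 -2
PUSH 8  → -5 -2 8
MUL     → -5 -16
ADD     → -21
PUSH 8  → -21 8
STORE 2 → -21
PUSH -3 → -21 -3
OVER    → -21 -3 -21
NEG     → -21 -3 21
NEG     → -21 -3 -21

[-21, -3, -21]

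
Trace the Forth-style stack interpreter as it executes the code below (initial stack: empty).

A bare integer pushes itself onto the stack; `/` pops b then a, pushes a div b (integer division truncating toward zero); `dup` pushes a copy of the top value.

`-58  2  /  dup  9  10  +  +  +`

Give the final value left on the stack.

-39

-58  -58
2    -58 2
/    -29
dup  -29 -29
9    -29 -29 9
10   -29 -29 9 10
+    -29 -29 19
+    -29 -10
+    -39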